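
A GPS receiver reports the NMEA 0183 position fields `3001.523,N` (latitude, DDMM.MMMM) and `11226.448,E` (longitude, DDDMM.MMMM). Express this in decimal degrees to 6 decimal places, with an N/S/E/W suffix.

30.025383° N, 112.440800° E

φ: split at 2 digits → 30° and 1.523′; 30 + 1.523/60 = 30.0253833
λ: split at 3 digits → 112° and 26.448′; 112 + 26.448/60 = 112.4408000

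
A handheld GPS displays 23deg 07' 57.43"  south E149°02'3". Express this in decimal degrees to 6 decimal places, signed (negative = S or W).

-23.132619, 149.034167

φ: 23° + 7/60 + 57.43/3600 = 23 + 0.116667 + 0.015953 = 23.1326194
S ⇒ negate
λ: 149° + 2/60 + 3/3600 = 149 + 0.033333 + 0.000833 = 149.0341667
E ⇒ keep positive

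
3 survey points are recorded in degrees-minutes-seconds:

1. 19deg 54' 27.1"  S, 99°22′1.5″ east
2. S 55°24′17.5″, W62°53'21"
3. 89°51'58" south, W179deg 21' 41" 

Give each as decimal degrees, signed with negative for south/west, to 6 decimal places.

Point 1:
  Lat: 54′ + 27.1″ = 54.45167′; 19 + 54.45167/60 = 19.9075278
  hemisphere S, so the sign is −
  Lon: 22′ + 1.5″ = 22.02500′; 99 + 22.02500/60 = 99.3670833
  E ⇒ keep positive
Point 2:
  Latitude: 24′ + 17.5″ = 24.29167′; 55 + 24.29167/60 = 55.4048611
  S ⇒ negate
  Lon: 53′ + 21″ = 53.35000′; 62 + 53.35000/60 = 62.8891667
  hemisphere W, so the sign is −
Point 3:
  Latitude: 89 + 51/60 + 58/3600 = 89.8661111
  hemisphere S, so the sign is −
  λ: 179° + 21/60 + 41/3600 = 179 + 0.350000 + 0.011389 = 179.3613889
  W ⇒ negate

1. -19.907528, 99.367083
2. -55.404861, -62.889167
3. -89.866111, -179.361389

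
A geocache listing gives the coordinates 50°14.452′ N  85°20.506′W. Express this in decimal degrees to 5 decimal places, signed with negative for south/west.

φ: 50 + 14.452/60 = 50.240867
N → positive
Lon: 20.506′ = 0.341767°; total 85.341767
W ⇒ negate

50.24087, -85.34177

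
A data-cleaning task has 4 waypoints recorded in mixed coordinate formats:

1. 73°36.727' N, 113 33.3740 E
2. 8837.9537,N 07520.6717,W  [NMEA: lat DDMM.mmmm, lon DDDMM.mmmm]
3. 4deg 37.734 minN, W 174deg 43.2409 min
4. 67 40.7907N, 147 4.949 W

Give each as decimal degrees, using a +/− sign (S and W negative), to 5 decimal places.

1. 73.61212, 113.55623
2. 88.63256, -75.34453
3. 4.62890, -174.72068
4. 67.67985, -147.08248

Point 1:
  Lat: 73 + 36.727/60 = 73.612117
  N → positive
  λ: 113 + 33.374/60 = 113.556233
  E → positive
Point 2:
  φ: split at 2 digits → 88° and 37.9537′; 88 + 37.9537/60 = 88.632562
  N ⇒ keep positive
  λ: split at 3 digits → 075° and 20.6717′; 75 + 20.6717/60 = 75.344528
  W → negative
Point 3:
  φ: 4 + 37.734/60 = 4.628900
  N ⇒ keep positive
  Longitude: 43.2409′ = 0.720682°; total 174.720682
  W → negative
Point 4:
  Lat: 67 + 40.7907/60 = 67.679845
  N → positive
  λ: 4.949′ = 0.082483°; total 147.082483
  hemisphere W, so the sign is −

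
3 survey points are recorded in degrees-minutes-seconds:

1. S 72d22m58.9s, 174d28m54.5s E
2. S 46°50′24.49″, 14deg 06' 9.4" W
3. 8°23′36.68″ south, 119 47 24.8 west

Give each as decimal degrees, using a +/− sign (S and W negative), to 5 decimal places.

1. -72.38303, 174.48181
2. -46.84014, -14.10261
3. -8.39352, -119.79022

Point 1:
  Lat: 72 + 22/60 + 58.9/3600 = 72.383028
  hemisphere S, so the sign is −
  λ: 174 + 28/60 + 54.5/3600 = 174.481806
  E ⇒ keep positive
Point 2:
  Latitude: 50′ + 24.49″ = 50.40817′; 46 + 50.40817/60 = 46.840136
  hemisphere S, so the sign is −
  λ: 6′ + 9.4″ = 6.15667′; 14 + 6.15667/60 = 14.102611
  W → negative
Point 3:
  φ: 23′ + 36.68″ = 23.61133′; 8 + 23.61133/60 = 8.393522
  S ⇒ negate
  Lon: 119 + 47/60 + 24.8/3600 = 119.790222
  hemisphere W, so the sign is −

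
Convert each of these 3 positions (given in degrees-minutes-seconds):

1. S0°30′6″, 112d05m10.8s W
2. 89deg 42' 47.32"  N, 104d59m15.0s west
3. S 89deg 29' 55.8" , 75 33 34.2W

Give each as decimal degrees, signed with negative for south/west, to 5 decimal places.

Point 1:
  Latitude: 0° + 30/60 + 6/3600 = 0 + 0.500000 + 0.001667 = 0.501667
  hemisphere S, so the sign is −
  λ: 112 + 5/60 + 10.8/3600 = 112.086333
  W → negative
Point 2:
  φ: 89 + 42/60 + 47.32/3600 = 89.713144
  N → positive
  Longitude: 104° + 59/60 + 15/3600 = 104 + 0.983333 + 0.004167 = 104.987500
  W → negative
Point 3:
  Latitude: 29′ + 55.8″ = 29.93000′; 89 + 29.93000/60 = 89.498833
  S → negative
  Longitude: 75 + 33/60 + 34.2/3600 = 75.559500
  W → negative

1. -0.50167, -112.08633
2. 89.71314, -104.98750
3. -89.49883, -75.55950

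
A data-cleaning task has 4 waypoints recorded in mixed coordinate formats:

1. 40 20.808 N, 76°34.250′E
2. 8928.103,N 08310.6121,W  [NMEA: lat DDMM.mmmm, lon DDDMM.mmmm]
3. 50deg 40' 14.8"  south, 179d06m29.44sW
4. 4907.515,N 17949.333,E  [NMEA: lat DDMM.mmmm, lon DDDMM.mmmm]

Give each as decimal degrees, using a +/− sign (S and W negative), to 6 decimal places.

Point 1:
  Latitude: 40 + 20.808/60 = 40.3468000
  N ⇒ keep positive
  λ: 76 + 34.25/60 = 76.5708333
  E ⇒ keep positive
Point 2:
  φ: degrees = first 2 digits = 89, minutes = 28.103; 89 + 28.103/60 = 89.4683833
  N ⇒ keep positive
  Lon: split at 3 digits → 083° and 10.6121′; 83 + 10.6121/60 = 83.1768683
  hemisphere W, so the sign is −
Point 3:
  Latitude: 50 + 40/60 + 14.8/3600 = 50.6707778
  S → negative
  Longitude: 179° + 6/60 + 29.44/3600 = 179 + 0.100000 + 0.008178 = 179.1081778
  hemisphere W, so the sign is −
Point 4:
  φ: split at 2 digits → 49° and 7.515′; 49 + 7.515/60 = 49.1252500
  N → positive
  Lon: split at 3 digits → 179° and 49.333′; 179 + 49.333/60 = 179.8222167
  E ⇒ keep positive

1. 40.346800, 76.570833
2. 89.468383, -83.176868
3. -50.670778, -179.108178
4. 49.125250, 179.822217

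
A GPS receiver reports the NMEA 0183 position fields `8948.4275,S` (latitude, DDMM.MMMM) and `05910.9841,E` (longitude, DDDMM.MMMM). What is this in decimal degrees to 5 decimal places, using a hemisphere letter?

89.80713° S, 59.18307° E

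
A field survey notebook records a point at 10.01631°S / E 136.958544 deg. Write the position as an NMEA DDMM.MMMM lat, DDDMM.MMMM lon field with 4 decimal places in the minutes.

1000.9786,S / 13657.5126,E

Lat: fractional part 0.016310 → 0.978600 minutes
λ: 136° + 0.958544 × 60 = 136° 57.512640′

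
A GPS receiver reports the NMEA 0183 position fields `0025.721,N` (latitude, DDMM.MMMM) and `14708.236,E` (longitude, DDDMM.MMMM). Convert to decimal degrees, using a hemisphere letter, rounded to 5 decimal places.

Latitude: split at 2 digits → 00° and 25.721′; 0 + 25.721/60 = 0.428683
Longitude: split at 3 digits → 147° and 8.236′; 147 + 8.236/60 = 147.137267

0.42868° N, 147.13727° E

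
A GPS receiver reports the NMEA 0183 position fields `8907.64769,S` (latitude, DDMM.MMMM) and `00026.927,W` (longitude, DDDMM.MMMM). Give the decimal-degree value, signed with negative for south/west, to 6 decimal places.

Latitude: degrees = first 2 digits = 89, minutes = 7.64769; 89 + 7.64769/60 = 89.1274615
hemisphere S, so the sign is −
λ: split at 3 digits → 000° and 26.927′; 0 + 26.927/60 = 0.4487833
W ⇒ negate

-89.127462, -0.448783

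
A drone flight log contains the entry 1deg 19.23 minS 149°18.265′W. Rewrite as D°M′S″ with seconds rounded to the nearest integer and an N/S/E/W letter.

Latitude: 19.23000′ → 19′ and 0.23000 × 60 = 13.80″
λ: 18.26500′ → 18′ and 0.26500 × 60 = 15.90″

1°19′14″ S, 149°18′16″ W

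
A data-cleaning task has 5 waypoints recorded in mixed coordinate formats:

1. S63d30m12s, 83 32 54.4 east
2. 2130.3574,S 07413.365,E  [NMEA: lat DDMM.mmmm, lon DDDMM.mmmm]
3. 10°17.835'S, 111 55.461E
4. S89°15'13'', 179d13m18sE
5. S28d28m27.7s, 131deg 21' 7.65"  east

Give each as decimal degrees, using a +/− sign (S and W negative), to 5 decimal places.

Point 1:
  Lat: 63° + 30/60 + 12/3600 = 63 + 0.500000 + 0.003333 = 63.503333
  S ⇒ negate
  Longitude: 83° + 32/60 + 54.4/3600 = 83 + 0.533333 + 0.015111 = 83.548444
  E → positive
Point 2:
  Latitude: split at 2 digits → 21° and 30.3574′; 21 + 30.3574/60 = 21.505957
  S → negative
  λ: split at 3 digits → 074° and 13.365′; 74 + 13.365/60 = 74.222750
  E → positive
Point 3:
  Latitude: 17.835′ = 0.297250°; total 10.297250
  S → negative
  Longitude: 111 + 55.461/60 = 111.924350
  E ⇒ keep positive
Point 4:
  Latitude: 15′ + 13″ = 15.21667′; 89 + 15.21667/60 = 89.253611
  S ⇒ negate
  Longitude: 13′ + 18″ = 13.30000′; 179 + 13.30000/60 = 179.221667
  E → positive
Point 5:
  Lat: 28 + 28/60 + 27.7/3600 = 28.474361
  S → negative
  λ: 131° + 21/60 + 7.65/3600 = 131 + 0.350000 + 0.002125 = 131.352125
  E → positive

1. -63.50333, 83.54844
2. -21.50596, 74.22275
3. -10.29725, 111.92435
4. -89.25361, 179.22167
5. -28.47436, 131.35213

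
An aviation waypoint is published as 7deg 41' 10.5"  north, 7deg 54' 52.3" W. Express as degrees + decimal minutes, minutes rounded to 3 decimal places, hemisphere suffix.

7° 41.175′ N, 7° 54.872′ W

φ: 41 + 10.5/60 = 41.17500′
Longitude: seconds/60 = 0.87167; minutes = 54 + 0.87167 = 54.87167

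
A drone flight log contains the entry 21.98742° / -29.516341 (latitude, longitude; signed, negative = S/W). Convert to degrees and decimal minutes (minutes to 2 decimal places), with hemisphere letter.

21° 59.25′ N, 29° 30.98′ W

Lat: fractional part 0.987420 → 59.2452 minutes
Longitude is negative → W; |value| = 29.516341
λ: minutes = (29.516341 − 29) × 60 = 30.9805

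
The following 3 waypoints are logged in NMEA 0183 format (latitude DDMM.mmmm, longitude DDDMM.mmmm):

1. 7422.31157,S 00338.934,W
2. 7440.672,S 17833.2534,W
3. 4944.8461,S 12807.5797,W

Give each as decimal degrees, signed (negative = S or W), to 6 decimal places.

1. -74.371860, -3.648900
2. -74.677867, -178.554223
3. -49.747435, -128.126328

Point 1:
  Lat: split at 2 digits → 74° and 22.31157′; 74 + 22.31157/60 = 74.3718595
  hemisphere S, so the sign is −
  Longitude: split at 3 digits → 003° and 38.934′; 3 + 38.934/60 = 3.6489000
  hemisphere W, so the sign is −
Point 2:
  Lat: degrees = first 2 digits = 74, minutes = 40.672; 74 + 40.672/60 = 74.6778667
  S ⇒ negate
  Longitude: degrees = first 3 digits = 178, minutes = 33.2534; 178 + 33.2534/60 = 178.5542233
  W ⇒ negate
Point 3:
  Latitude: degrees = first 2 digits = 49, minutes = 44.8461; 49 + 44.8461/60 = 49.7474350
  S ⇒ negate
  λ: degrees = first 3 digits = 128, minutes = 7.5797; 128 + 7.5797/60 = 128.1263283
  hemisphere W, so the sign is −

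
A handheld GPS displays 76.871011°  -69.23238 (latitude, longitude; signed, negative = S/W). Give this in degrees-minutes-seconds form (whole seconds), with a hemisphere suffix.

76°52′16″ N, 69°13′57″ W

Lat: whole degrees 76; 52.26066′ → 52′ and 15.64″
Longitude is negative → W; |value| = 69.232380
Longitude: whole degrees 69; 13.94280′ → 13′ and 56.57″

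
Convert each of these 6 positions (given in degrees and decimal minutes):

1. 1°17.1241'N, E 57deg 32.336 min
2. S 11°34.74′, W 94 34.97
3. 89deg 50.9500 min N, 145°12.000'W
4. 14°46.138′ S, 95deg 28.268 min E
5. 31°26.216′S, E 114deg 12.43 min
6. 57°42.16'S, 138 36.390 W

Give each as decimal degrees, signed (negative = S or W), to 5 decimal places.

1. 1.28540, 57.53893
2. -11.57900, -94.58283
3. 89.84917, -145.20000
4. -14.76897, 95.47113
5. -31.43693, 114.20717
6. -57.70267, -138.60650

Point 1:
  φ: 1 + 17.1241/60 = 1.285402
  N → positive
  Lon: 32.336′ = 0.538933°; total 57.538933
  E → positive
Point 2:
  φ: 11 + 34.74/60 = 11.579000
  S → negative
  Longitude: 34.97′ = 0.582833°; total 94.582833
  W ⇒ negate
Point 3:
  φ: 50.95′ = 0.849167°; total 89.849167
  N ⇒ keep positive
  λ: 145 + 12/60 = 145.200000
  W ⇒ negate
Point 4:
  Lat: 46.138′ = 0.768967°; total 14.768967
  S → negative
  λ: 28.268′ = 0.471133°; total 95.471133
  E → positive
Point 5:
  Latitude: 31 + 26.216/60 = 31.436933
  hemisphere S, so the sign is −
  Longitude: 12.43′ = 0.207167°; total 114.207167
  E ⇒ keep positive
Point 6:
  φ: 57 + 42.16/60 = 57.702667
  S → negative
  Lon: 36.39′ = 0.606500°; total 138.606500
  W → negative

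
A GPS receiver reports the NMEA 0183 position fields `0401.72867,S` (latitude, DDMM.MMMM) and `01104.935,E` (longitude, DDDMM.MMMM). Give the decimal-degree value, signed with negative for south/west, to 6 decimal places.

Latitude: split at 2 digits → 04° and 1.72867′; 4 + 1.72867/60 = 4.0288112
S ⇒ negate
λ: degrees = first 3 digits = 11, minutes = 4.935; 11 + 4.935/60 = 11.0822500
E ⇒ keep positive

-4.028811, 11.082250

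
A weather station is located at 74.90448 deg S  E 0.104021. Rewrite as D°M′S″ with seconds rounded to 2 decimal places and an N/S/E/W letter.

74°54′16.13″ S, 0°06′14.48″ E

φ: 0.904480 × 60 = 54.26880′ → 54′, remainder × 60 = 16.1280″
λ: whole degrees 0; 6.24126′ → 6′ and 14.4756″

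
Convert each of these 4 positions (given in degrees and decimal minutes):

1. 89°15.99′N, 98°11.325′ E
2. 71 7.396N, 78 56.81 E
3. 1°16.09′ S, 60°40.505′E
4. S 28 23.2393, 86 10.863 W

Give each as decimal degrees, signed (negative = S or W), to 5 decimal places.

Point 1:
  Lat: 15.99′ = 0.266500°; total 89.266500
  N ⇒ keep positive
  Lon: 98 + 11.325/60 = 98.188750
  E → positive
Point 2:
  Lat: 71 + 7.396/60 = 71.123267
  N → positive
  Longitude: 56.81′ = 0.946833°; total 78.946833
  E → positive
Point 3:
  Latitude: 1 + 16.09/60 = 1.268167
  hemisphere S, so the sign is −
  λ: 60 + 40.505/60 = 60.675083
  E → positive
Point 4:
  φ: 23.2393′ = 0.387322°; total 28.387322
  hemisphere S, so the sign is −
  Longitude: 10.863′ = 0.181050°; total 86.181050
  hemisphere W, so the sign is −

1. 89.26650, 98.18875
2. 71.12327, 78.94683
3. -1.26817, 60.67508
4. -28.38732, -86.18105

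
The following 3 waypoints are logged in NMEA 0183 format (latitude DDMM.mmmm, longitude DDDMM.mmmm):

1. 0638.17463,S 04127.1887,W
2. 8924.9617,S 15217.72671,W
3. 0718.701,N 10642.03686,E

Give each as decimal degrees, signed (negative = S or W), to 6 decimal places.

1. -6.636244, -41.453145
2. -89.416028, -152.295445
3. 7.311683, 106.700614

Point 1:
  Lat: split at 2 digits → 06° and 38.17463′; 6 + 38.17463/60 = 6.6362438
  S ⇒ negate
  Longitude: degrees = first 3 digits = 41, minutes = 27.1887; 41 + 27.1887/60 = 41.4531450
  W → negative
Point 2:
  Latitude: split at 2 digits → 89° and 24.9617′; 89 + 24.9617/60 = 89.4160283
  S → negative
  Longitude: degrees = first 3 digits = 152, minutes = 17.72671; 152 + 17.72671/60 = 152.2954452
  hemisphere W, so the sign is −
Point 3:
  φ: split at 2 digits → 07° and 18.701′; 7 + 18.701/60 = 7.3116833
  N → positive
  Longitude: split at 3 digits → 106° and 42.03686′; 106 + 42.03686/60 = 106.7006143
  E → positive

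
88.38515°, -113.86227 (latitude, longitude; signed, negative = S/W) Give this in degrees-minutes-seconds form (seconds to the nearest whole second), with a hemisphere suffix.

88°23′7″ N, 113°51′44″ W

Latitude: whole degrees 88; 23.10900′ → 23′ and 6.54″
Longitude is negative → W; |value| = 113.862270
Lon: whole degrees 113; 51.73620′ → 51′ and 44.17″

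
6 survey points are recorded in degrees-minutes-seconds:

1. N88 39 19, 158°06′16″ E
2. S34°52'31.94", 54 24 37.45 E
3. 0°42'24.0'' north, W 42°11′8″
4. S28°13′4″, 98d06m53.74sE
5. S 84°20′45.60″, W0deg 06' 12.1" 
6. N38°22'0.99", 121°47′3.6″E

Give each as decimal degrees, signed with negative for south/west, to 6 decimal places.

1. 88.655278, 158.104444
2. -34.875539, 54.410403
3. 0.706667, -42.185556
4. -28.217778, 98.114928
5. -84.346000, -0.103361
6. 38.366942, 121.784333

Point 1:
  Lat: 39′ + 19″ = 39.31667′; 88 + 39.31667/60 = 88.6552778
  N ⇒ keep positive
  Lon: 158 + 6/60 + 16/3600 = 158.1044444
  E → positive
Point 2:
  Lat: 52′ + 31.94″ = 52.53233′; 34 + 52.53233/60 = 34.8755389
  S ⇒ negate
  Lon: 54 + 24/60 + 37.45/3600 = 54.4104028
  E → positive
Point 3:
  Latitude: 0° + 42/60 + 24/3600 = 0 + 0.700000 + 0.006667 = 0.7066667
  N → positive
  Longitude: 42° + 11/60 + 8/3600 = 42 + 0.183333 + 0.002222 = 42.1855556
  hemisphere W, so the sign is −
Point 4:
  Latitude: 13′ + 4″ = 13.06667′; 28 + 13.06667/60 = 28.2177778
  S → negative
  Longitude: 98 + 6/60 + 53.74/3600 = 98.1149278
  E → positive
Point 5:
  φ: 84° + 20/60 + 45.6/3600 = 84 + 0.333333 + 0.012667 = 84.3460000
  S → negative
  Lon: 0 + 6/60 + 12.1/3600 = 0.1033611
  W → negative
Point 6:
  Latitude: 38° + 22/60 + 0.99/3600 = 38 + 0.366667 + 0.000275 = 38.3669417
  N ⇒ keep positive
  Lon: 47′ + 3.6″ = 47.06000′; 121 + 47.06000/60 = 121.7843333
  E ⇒ keep positive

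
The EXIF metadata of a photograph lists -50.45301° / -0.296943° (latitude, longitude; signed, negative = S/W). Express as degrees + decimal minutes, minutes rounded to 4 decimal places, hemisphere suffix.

Latitude is negative → S; |value| = 50.453010
φ: minutes = (50.453010 − 50) × 60 = 27.180600
Longitude is negative → W; |value| = 0.296943
Longitude: fractional part 0.296943 → 17.816580 minutes

50° 27.1806′ S, 0° 17.8166′ W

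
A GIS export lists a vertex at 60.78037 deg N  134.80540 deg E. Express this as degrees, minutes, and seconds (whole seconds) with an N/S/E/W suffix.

60°46′49″ N, 134°48′19″ E

φ: whole degrees 60; 46.82220′ → 46′ and 49.33″
Longitude: 0.805400 × 60 = 48.32400′ → 48′, remainder × 60 = 19.44″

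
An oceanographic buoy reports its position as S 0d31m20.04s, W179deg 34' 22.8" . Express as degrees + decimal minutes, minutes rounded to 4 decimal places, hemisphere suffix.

φ: seconds/60 = 0.33400; minutes = 31 + 0.33400 = 31.334000
Longitude: seconds/60 = 0.38000; minutes = 34 + 0.38000 = 34.380000

0° 31.3340′ S, 179° 34.3800′ W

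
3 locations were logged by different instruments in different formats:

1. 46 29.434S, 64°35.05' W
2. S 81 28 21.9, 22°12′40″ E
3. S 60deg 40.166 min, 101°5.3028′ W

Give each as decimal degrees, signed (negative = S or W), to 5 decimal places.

1. -46.49057, -64.58417
2. -81.47275, 22.21111
3. -60.66943, -101.08838

Point 1:
  φ: 29.434′ = 0.490567°; total 46.490567
  S ⇒ negate
  Longitude: 64 + 35.05/60 = 64.584167
  W ⇒ negate
Point 2:
  Lat: 81° + 28/60 + 21.9/3600 = 81 + 0.466667 + 0.006083 = 81.472750
  S ⇒ negate
  Longitude: 22° + 12/60 + 40/3600 = 22 + 0.200000 + 0.011111 = 22.211111
  E → positive
Point 3:
  φ: 40.166′ = 0.669433°; total 60.669433
  hemisphere S, so the sign is −
  Longitude: 101 + 5.3028/60 = 101.088380
  hemisphere W, so the sign is −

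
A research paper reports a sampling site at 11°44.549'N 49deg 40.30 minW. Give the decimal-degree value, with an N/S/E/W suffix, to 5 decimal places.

11.74248° N, 49.67167° W

Latitude: 11 + 44.549/60 = 11.742483
λ: 40.3′ = 0.671667°; total 49.671667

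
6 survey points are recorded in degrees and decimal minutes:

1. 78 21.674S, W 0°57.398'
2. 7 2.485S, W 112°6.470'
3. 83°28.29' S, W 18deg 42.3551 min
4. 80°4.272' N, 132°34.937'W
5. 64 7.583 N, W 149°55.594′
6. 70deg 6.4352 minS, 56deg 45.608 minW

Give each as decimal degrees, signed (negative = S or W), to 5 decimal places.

Point 1:
  Latitude: 78 + 21.674/60 = 78.361233
  hemisphere S, so the sign is −
  Longitude: 57.398′ = 0.956633°; total 0.956633
  hemisphere W, so the sign is −
Point 2:
  Lat: 2.485′ = 0.041417°; total 7.041417
  hemisphere S, so the sign is −
  λ: 112 + 6.47/60 = 112.107833
  W → negative
Point 3:
  Latitude: 28.29′ = 0.471500°; total 83.471500
  S ⇒ negate
  Longitude: 42.3551′ = 0.705918°; total 18.705918
  hemisphere W, so the sign is −
Point 4:
  φ: 4.272′ = 0.071200°; total 80.071200
  N → positive
  λ: 34.937′ = 0.582283°; total 132.582283
  W ⇒ negate
Point 5:
  Lat: 64 + 7.583/60 = 64.126383
  N ⇒ keep positive
  λ: 149 + 55.594/60 = 149.926567
  W → negative
Point 6:
  Latitude: 6.4352′ = 0.107253°; total 70.107253
  hemisphere S, so the sign is −
  Lon: 45.608′ = 0.760133°; total 56.760133
  W → negative

1. -78.36123, -0.95663
2. -7.04142, -112.10783
3. -83.47150, -18.70592
4. 80.07120, -132.58228
5. 64.12638, -149.92657
6. -70.10725, -56.76013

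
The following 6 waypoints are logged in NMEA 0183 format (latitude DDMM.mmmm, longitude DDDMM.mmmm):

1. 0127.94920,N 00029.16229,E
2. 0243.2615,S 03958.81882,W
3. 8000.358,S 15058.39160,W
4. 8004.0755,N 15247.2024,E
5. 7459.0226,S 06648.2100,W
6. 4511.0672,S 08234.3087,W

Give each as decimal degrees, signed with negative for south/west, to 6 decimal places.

1. 1.465820, 0.486038
2. -2.721025, -39.980314
3. -80.005967, -150.973193
4. 80.067925, 152.786707
5. -74.983710, -66.803500
6. -45.184453, -82.571812

Point 1:
  φ: degrees = first 2 digits = 1, minutes = 27.9492; 1 + 27.9492/60 = 1.4658200
  N → positive
  λ: degrees = first 3 digits = 0, minutes = 29.16229; 0 + 29.16229/60 = 0.4860382
  E ⇒ keep positive
Point 2:
  Latitude: split at 2 digits → 02° and 43.2615′; 2 + 43.2615/60 = 2.7210250
  S ⇒ negate
  Lon: split at 3 digits → 039° and 58.81882′; 39 + 58.81882/60 = 39.9803137
  hemisphere W, so the sign is −
Point 3:
  Lat: degrees = first 2 digits = 80, minutes = 0.358; 80 + 0.358/60 = 80.0059667
  hemisphere S, so the sign is −
  Longitude: split at 3 digits → 150° and 58.3916′; 150 + 58.3916/60 = 150.9731933
  W → negative
Point 4:
  Lat: split at 2 digits → 80° and 4.0755′; 80 + 4.0755/60 = 80.0679250
  N ⇒ keep positive
  Longitude: split at 3 digits → 152° and 47.2024′; 152 + 47.2024/60 = 152.7867067
  E ⇒ keep positive
Point 5:
  Lat: split at 2 digits → 74° and 59.0226′; 74 + 59.0226/60 = 74.9837100
  S → negative
  Lon: degrees = first 3 digits = 66, minutes = 48.21; 66 + 48.21/60 = 66.8035000
  W → negative
Point 6:
  φ: split at 2 digits → 45° and 11.0672′; 45 + 11.0672/60 = 45.1844533
  hemisphere S, so the sign is −
  λ: degrees = first 3 digits = 82, minutes = 34.3087; 82 + 34.3087/60 = 82.5718117
  hemisphere W, so the sign is −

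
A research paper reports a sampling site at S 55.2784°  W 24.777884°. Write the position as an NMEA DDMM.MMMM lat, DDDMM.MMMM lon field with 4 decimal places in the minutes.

5516.7040,S / 02446.6730,W

Latitude: fractional part 0.278400 → 16.704000 minutes
Lon: minutes = (24.777884 − 24) × 60 = 46.673040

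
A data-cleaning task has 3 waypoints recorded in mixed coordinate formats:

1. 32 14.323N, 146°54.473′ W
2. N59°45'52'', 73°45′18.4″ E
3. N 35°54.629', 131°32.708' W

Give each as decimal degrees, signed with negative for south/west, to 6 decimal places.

Point 1:
  Latitude: 32 + 14.323/60 = 32.2387167
  N ⇒ keep positive
  Lon: 146 + 54.473/60 = 146.9078833
  W ⇒ negate
Point 2:
  Latitude: 59° + 45/60 + 52/3600 = 59 + 0.750000 + 0.014444 = 59.7644444
  N → positive
  Longitude: 73 + 45/60 + 18.4/3600 = 73.7551111
  E → positive
Point 3:
  φ: 54.629′ = 0.910483°; total 35.9104833
  N ⇒ keep positive
  Lon: 32.708′ = 0.545133°; total 131.5451333
  hemisphere W, so the sign is −

1. 32.238717, -146.907883
2. 59.764444, 73.755111
3. 35.910483, -131.545133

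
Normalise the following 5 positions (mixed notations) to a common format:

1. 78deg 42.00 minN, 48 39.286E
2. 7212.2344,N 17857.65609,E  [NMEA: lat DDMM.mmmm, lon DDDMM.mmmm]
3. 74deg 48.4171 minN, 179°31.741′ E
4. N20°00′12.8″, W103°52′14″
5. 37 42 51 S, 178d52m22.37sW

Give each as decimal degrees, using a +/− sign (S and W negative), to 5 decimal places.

Point 1:
  Lat: 42′ = 0.700000°; total 78.700000
  N → positive
  Longitude: 39.286′ = 0.654767°; total 48.654767
  E ⇒ keep positive
Point 2:
  φ: degrees = first 2 digits = 72, minutes = 12.2344; 72 + 12.2344/60 = 72.203907
  N ⇒ keep positive
  Longitude: degrees = first 3 digits = 178, minutes = 57.65609; 178 + 57.65609/60 = 178.960935
  E ⇒ keep positive
Point 3:
  Latitude: 48.4171′ = 0.806952°; total 74.806952
  N → positive
  λ: 179 + 31.741/60 = 179.529017
  E ⇒ keep positive
Point 4:
  φ: 0′ + 12.8″ = 0.21333′; 20 + 0.21333/60 = 20.003556
  N → positive
  Longitude: 103 + 52/60 + 14/3600 = 103.870556
  W ⇒ negate
Point 5:
  Latitude: 37 + 42/60 + 51/3600 = 37.714167
  hemisphere S, so the sign is −
  λ: 178 + 52/60 + 22.37/3600 = 178.872881
  hemisphere W, so the sign is −

1. 78.70000, 48.65477
2. 72.20391, 178.96093
3. 74.80695, 179.52902
4. 20.00356, -103.87056
5. -37.71417, -178.87288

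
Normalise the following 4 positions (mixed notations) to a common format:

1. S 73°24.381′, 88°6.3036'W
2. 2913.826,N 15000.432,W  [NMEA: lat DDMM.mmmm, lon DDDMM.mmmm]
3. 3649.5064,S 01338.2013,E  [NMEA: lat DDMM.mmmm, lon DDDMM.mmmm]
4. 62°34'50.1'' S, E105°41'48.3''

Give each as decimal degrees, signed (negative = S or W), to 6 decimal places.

Point 1:
  Lat: 24.381′ = 0.406350°; total 73.4063500
  S ⇒ negate
  λ: 88 + 6.3036/60 = 88.1050600
  hemisphere W, so the sign is −
Point 2:
  φ: degrees = first 2 digits = 29, minutes = 13.826; 29 + 13.826/60 = 29.2304333
  N ⇒ keep positive
  λ: split at 3 digits → 150° and 0.432′; 150 + 0.432/60 = 150.0072000
  W ⇒ negate
Point 3:
  Latitude: degrees = first 2 digits = 36, minutes = 49.5064; 36 + 49.5064/60 = 36.8251067
  S → negative
  Longitude: degrees = first 3 digits = 13, minutes = 38.2013; 13 + 38.2013/60 = 13.6366883
  E → positive
Point 4:
  φ: 62° + 34/60 + 50.1/3600 = 62 + 0.566667 + 0.013917 = 62.5805833
  hemisphere S, so the sign is −
  Longitude: 41′ + 48.3″ = 41.80500′; 105 + 41.80500/60 = 105.6967500
  E → positive

1. -73.406350, -88.105060
2. 29.230433, -150.007200
3. -36.825107, 13.636688
4. -62.580583, 105.696750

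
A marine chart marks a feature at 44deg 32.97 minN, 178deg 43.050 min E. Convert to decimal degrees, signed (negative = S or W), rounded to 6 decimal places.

44.549500, 178.717500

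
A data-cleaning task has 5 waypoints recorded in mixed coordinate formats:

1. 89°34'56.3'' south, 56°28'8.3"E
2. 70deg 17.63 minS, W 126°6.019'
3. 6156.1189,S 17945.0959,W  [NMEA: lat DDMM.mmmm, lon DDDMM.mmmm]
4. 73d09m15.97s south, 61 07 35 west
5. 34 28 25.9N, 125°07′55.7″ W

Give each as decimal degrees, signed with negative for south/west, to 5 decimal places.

1. -89.58231, 56.46897
2. -70.29383, -126.10032
3. -61.93532, -179.75160
4. -73.15444, -61.12639
5. 34.47386, -125.13214

Point 1:
  Latitude: 89 + 34/60 + 56.3/3600 = 89.582306
  S → negative
  λ: 56° + 28/60 + 8.3/3600 = 56 + 0.466667 + 0.002306 = 56.468972
  E ⇒ keep positive
Point 2:
  φ: 17.63′ = 0.293833°; total 70.293833
  hemisphere S, so the sign is −
  λ: 126 + 6.019/60 = 126.100317
  hemisphere W, so the sign is −
Point 3:
  Latitude: degrees = first 2 digits = 61, minutes = 56.1189; 61 + 56.1189/60 = 61.935315
  S → negative
  λ: degrees = first 3 digits = 179, minutes = 45.0959; 179 + 45.0959/60 = 179.751598
  W ⇒ negate
Point 4:
  Lat: 73 + 9/60 + 15.97/3600 = 73.154436
  S ⇒ negate
  Longitude: 7′ + 35″ = 7.58333′; 61 + 7.58333/60 = 61.126389
  W ⇒ negate
Point 5:
  φ: 34 + 28/60 + 25.9/3600 = 34.473861
  N → positive
  λ: 125 + 7/60 + 55.7/3600 = 125.132139
  hemisphere W, so the sign is −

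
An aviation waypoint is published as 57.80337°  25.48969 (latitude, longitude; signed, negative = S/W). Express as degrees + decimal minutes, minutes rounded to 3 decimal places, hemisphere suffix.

57° 48.202′ N, 25° 29.381′ E

Lat: fractional part 0.803370 → 48.20220 minutes
λ: minutes = (25.489690 − 25) × 60 = 29.38140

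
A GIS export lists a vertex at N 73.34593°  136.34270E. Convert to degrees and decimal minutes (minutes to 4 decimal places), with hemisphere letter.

φ: fractional part 0.345930 → 20.755800 minutes
λ: minutes = (136.342700 − 136) × 60 = 20.562000

73° 20.7558′ N, 136° 20.5620′ E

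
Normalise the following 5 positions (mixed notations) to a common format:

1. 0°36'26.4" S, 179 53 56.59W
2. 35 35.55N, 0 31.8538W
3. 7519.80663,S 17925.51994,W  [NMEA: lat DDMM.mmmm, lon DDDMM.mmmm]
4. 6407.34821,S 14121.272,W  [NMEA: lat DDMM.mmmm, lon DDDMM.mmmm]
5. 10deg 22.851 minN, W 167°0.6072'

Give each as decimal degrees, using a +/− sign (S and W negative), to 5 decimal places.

1. -0.60733, -179.89905
2. 35.59250, -0.53090
3. -75.33011, -179.42533
4. -64.12247, -141.35453
5. 10.38085, -167.01012

Point 1:
  φ: 36′ + 26.4″ = 36.44000′; 0 + 36.44000/60 = 0.607333
  hemisphere S, so the sign is −
  Longitude: 179° + 53/60 + 56.59/3600 = 179 + 0.883333 + 0.015719 = 179.899053
  W ⇒ negate
Point 2:
  φ: 35.55′ = 0.592500°; total 35.592500
  N ⇒ keep positive
  λ: 0 + 31.8538/60 = 0.530897
  W → negative
Point 3:
  Latitude: split at 2 digits → 75° and 19.80663′; 75 + 19.80663/60 = 75.330111
  hemisphere S, so the sign is −
  Lon: split at 3 digits → 179° and 25.51994′; 179 + 25.51994/60 = 179.425332
  W → negative
Point 4:
  φ: degrees = first 2 digits = 64, minutes = 7.34821; 64 + 7.34821/60 = 64.122470
  S ⇒ negate
  λ: degrees = first 3 digits = 141, minutes = 21.272; 141 + 21.272/60 = 141.354533
  W ⇒ negate
Point 5:
  Latitude: 10 + 22.851/60 = 10.380850
  N → positive
  λ: 0.6072′ = 0.010120°; total 167.010120
  W ⇒ negate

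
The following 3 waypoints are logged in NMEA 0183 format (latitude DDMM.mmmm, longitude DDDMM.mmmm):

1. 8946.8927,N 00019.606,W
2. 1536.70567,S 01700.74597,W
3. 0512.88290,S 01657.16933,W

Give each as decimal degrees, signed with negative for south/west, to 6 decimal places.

Point 1:
  Lat: split at 2 digits → 89° and 46.8927′; 89 + 46.8927/60 = 89.7815450
  N → positive
  λ: split at 3 digits → 000° and 19.606′; 0 + 19.606/60 = 0.3267667
  W ⇒ negate
Point 2:
  φ: degrees = first 2 digits = 15, minutes = 36.70567; 15 + 36.70567/60 = 15.6117612
  S ⇒ negate
  λ: degrees = first 3 digits = 17, minutes = 0.74597; 17 + 0.74597/60 = 17.0124328
  W → negative
Point 3:
  Latitude: split at 2 digits → 05° and 12.8829′; 5 + 12.8829/60 = 5.2147150
  hemisphere S, so the sign is −
  λ: degrees = first 3 digits = 16, minutes = 57.16933; 16 + 57.16933/60 = 16.9528222
  hemisphere W, so the sign is −

1. 89.781545, -0.326767
2. -15.611761, -17.012433
3. -5.214715, -16.952822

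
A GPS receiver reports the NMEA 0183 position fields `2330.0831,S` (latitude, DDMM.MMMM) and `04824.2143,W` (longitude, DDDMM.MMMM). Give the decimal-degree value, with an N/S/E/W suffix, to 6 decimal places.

Latitude: split at 2 digits → 23° and 30.0831′; 23 + 30.0831/60 = 23.5013850
Lon: degrees = first 3 digits = 48, minutes = 24.2143; 48 + 24.2143/60 = 48.4035717

23.501385° S, 48.403572° W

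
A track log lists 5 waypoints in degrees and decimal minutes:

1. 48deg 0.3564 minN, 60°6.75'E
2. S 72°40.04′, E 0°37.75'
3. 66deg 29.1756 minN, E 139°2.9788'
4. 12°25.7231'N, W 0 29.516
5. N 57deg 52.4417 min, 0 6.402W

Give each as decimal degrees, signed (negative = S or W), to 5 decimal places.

1. 48.00594, 60.11250
2. -72.66733, 0.62917
3. 66.48626, 139.04965
4. 12.42872, -0.49193
5. 57.87403, -0.10670

Point 1:
  Lat: 0.3564′ = 0.005940°; total 48.005940
  N → positive
  Lon: 6.75′ = 0.112500°; total 60.112500
  E ⇒ keep positive
Point 2:
  Latitude: 72 + 40.04/60 = 72.667333
  hemisphere S, so the sign is −
  Lon: 37.75′ = 0.629167°; total 0.629167
  E ⇒ keep positive
Point 3:
  φ: 29.1756′ = 0.486260°; total 66.486260
  N → positive
  Longitude: 139 + 2.9788/60 = 139.049647
  E ⇒ keep positive
Point 4:
  Lat: 25.7231′ = 0.428718°; total 12.428718
  N ⇒ keep positive
  Lon: 0 + 29.516/60 = 0.491933
  W ⇒ negate
Point 5:
  φ: 57 + 52.4417/60 = 57.874028
  N → positive
  Longitude: 0 + 6.402/60 = 0.106700
  W → negative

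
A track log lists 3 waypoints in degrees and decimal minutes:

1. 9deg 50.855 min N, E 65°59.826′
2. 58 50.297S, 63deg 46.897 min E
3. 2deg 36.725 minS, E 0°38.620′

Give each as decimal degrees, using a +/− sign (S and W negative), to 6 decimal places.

Point 1:
  Lat: 9 + 50.855/60 = 9.8475833
  N → positive
  λ: 65 + 59.826/60 = 65.9971000
  E ⇒ keep positive
Point 2:
  φ: 50.297′ = 0.838283°; total 58.8382833
  hemisphere S, so the sign is −
  Longitude: 63 + 46.897/60 = 63.7816167
  E ⇒ keep positive
Point 3:
  φ: 36.725′ = 0.612083°; total 2.6120833
  S → negative
  λ: 38.62′ = 0.643667°; total 0.6436667
  E ⇒ keep positive

1. 9.847583, 65.997100
2. -58.838283, 63.781617
3. -2.612083, 0.643667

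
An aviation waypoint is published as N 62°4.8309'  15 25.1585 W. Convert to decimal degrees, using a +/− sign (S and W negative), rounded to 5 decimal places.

62.08052, -15.41931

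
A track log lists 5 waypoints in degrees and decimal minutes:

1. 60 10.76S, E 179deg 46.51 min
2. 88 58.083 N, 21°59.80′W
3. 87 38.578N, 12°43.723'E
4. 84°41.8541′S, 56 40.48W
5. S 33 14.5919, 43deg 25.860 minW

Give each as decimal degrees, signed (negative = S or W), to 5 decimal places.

1. -60.17933, 179.77517
2. 88.96805, -21.99667
3. 87.64297, 12.72872
4. -84.69757, -56.67467
5. -33.24320, -43.43100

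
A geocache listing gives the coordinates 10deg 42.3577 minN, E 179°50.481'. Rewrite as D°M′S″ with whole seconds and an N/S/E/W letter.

10°42′21″ N, 179°50′29″ E

Lat: fractional minutes 0.35770 × 60 = 21.46″
Longitude: 50.48100′ → 50′ and 0.48100 × 60 = 28.86″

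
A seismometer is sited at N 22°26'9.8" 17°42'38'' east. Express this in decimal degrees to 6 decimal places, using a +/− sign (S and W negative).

Lat: 22° + 26/60 + 9.8/3600 = 22 + 0.433333 + 0.002722 = 22.4360556
N ⇒ keep positive
Lon: 17 + 42/60 + 38/3600 = 17.7105556
E ⇒ keep positive

22.436056, 17.710556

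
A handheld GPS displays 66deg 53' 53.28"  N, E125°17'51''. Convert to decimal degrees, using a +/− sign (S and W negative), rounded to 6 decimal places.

66.898133, 125.297500

Lat: 53′ + 53.28″ = 53.88800′; 66 + 53.88800/60 = 66.8981333
N ⇒ keep positive
Lon: 125 + 17/60 + 51/3600 = 125.2975000
E → positive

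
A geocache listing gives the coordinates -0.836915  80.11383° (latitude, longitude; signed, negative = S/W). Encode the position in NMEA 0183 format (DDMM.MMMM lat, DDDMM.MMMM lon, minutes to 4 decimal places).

0050.2149,S / 08006.8298,E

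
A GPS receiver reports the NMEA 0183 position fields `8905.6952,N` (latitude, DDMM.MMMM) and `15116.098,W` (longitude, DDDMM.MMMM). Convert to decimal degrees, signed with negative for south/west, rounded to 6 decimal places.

Latitude: split at 2 digits → 89° and 5.6952′; 89 + 5.6952/60 = 89.0949200
N ⇒ keep positive
λ: split at 3 digits → 151° and 16.098′; 151 + 16.098/60 = 151.2683000
W → negative

89.094920, -151.268300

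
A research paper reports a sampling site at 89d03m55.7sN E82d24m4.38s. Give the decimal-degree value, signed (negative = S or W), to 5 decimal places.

89.06547, 82.40122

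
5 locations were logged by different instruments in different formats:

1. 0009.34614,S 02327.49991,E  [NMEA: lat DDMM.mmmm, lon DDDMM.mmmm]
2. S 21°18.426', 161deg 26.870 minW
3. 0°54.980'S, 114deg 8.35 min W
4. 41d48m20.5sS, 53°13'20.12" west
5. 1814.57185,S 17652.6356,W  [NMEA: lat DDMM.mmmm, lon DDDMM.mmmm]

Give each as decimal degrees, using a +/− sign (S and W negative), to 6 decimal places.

Point 1:
  φ: degrees = first 2 digits = 0, minutes = 9.34614; 0 + 9.34614/60 = 0.1557690
  hemisphere S, so the sign is −
  λ: degrees = first 3 digits = 23, minutes = 27.49991; 23 + 27.49991/60 = 23.4583318
  E → positive
Point 2:
  Latitude: 21 + 18.426/60 = 21.3071000
  hemisphere S, so the sign is −
  Lon: 161 + 26.87/60 = 161.4478333
  W ⇒ negate
Point 3:
  φ: 54.98′ = 0.916333°; total 0.9163333
  S → negative
  λ: 114 + 8.35/60 = 114.1391667
  hemisphere W, so the sign is −
Point 4:
  φ: 41 + 48/60 + 20.5/3600 = 41.8056944
  S ⇒ negate
  Longitude: 53 + 13/60 + 20.12/3600 = 53.2222556
  W ⇒ negate
Point 5:
  Latitude: degrees = first 2 digits = 18, minutes = 14.57185; 18 + 14.57185/60 = 18.2428642
  S → negative
  Longitude: degrees = first 3 digits = 176, minutes = 52.6356; 176 + 52.6356/60 = 176.8772600
  hemisphere W, so the sign is −

1. -0.155769, 23.458332
2. -21.307100, -161.447833
3. -0.916333, -114.139167
4. -41.805694, -53.222256
5. -18.242864, -176.877260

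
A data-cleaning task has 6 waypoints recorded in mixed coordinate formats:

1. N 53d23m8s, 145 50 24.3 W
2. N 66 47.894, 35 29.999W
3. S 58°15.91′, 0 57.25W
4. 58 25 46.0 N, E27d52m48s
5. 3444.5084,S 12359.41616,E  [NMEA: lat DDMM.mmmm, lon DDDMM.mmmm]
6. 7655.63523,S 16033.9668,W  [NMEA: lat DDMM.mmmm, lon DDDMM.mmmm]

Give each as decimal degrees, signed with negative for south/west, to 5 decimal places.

1. 53.38556, -145.84008
2. 66.79823, -35.49998
3. -58.26517, -0.95417
4. 58.42944, 27.88000
5. -34.74181, 123.99027
6. -76.92725, -160.56611

Point 1:
  Latitude: 23′ + 8″ = 23.13333′; 53 + 23.13333/60 = 53.385556
  N ⇒ keep positive
  Longitude: 145 + 50/60 + 24.3/3600 = 145.840083
  W ⇒ negate
Point 2:
  φ: 66 + 47.894/60 = 66.798233
  N ⇒ keep positive
  λ: 35 + 29.999/60 = 35.499983
  hemisphere W, so the sign is −
Point 3:
  Lat: 58 + 15.91/60 = 58.265167
  S ⇒ negate
  λ: 0 + 57.25/60 = 0.954167
  W ⇒ negate
Point 4:
  Latitude: 58° + 25/60 + 46/3600 = 58 + 0.416667 + 0.012778 = 58.429444
  N → positive
  λ: 27 + 52/60 + 48/3600 = 27.880000
  E → positive
Point 5:
  Latitude: degrees = first 2 digits = 34, minutes = 44.5084; 34 + 44.5084/60 = 34.741807
  S ⇒ negate
  λ: split at 3 digits → 123° and 59.41616′; 123 + 59.41616/60 = 123.990269
  E ⇒ keep positive
Point 6:
  φ: split at 2 digits → 76° and 55.63523′; 76 + 55.63523/60 = 76.927254
  S → negative
  Lon: split at 3 digits → 160° and 33.9668′; 160 + 33.9668/60 = 160.566113
  W → negative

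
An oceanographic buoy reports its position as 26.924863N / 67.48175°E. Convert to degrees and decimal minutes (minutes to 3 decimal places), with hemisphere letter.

Latitude: 26° + 0.924863 × 60 = 26° 55.49178′
Lon: fractional part 0.481750 → 28.90500 minutes

26° 55.492′ N, 67° 28.905′ E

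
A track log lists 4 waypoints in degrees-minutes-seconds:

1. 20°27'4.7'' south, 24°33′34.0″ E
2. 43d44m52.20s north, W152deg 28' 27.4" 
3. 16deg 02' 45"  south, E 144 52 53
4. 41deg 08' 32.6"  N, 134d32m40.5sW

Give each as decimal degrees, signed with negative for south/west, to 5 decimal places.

1. -20.45131, 24.55944
2. 43.74783, -152.47428
3. -16.04583, 144.88139
4. 41.14239, -134.54458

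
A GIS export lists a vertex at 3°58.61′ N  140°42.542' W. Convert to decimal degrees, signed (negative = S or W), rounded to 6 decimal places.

3.976833, -140.709033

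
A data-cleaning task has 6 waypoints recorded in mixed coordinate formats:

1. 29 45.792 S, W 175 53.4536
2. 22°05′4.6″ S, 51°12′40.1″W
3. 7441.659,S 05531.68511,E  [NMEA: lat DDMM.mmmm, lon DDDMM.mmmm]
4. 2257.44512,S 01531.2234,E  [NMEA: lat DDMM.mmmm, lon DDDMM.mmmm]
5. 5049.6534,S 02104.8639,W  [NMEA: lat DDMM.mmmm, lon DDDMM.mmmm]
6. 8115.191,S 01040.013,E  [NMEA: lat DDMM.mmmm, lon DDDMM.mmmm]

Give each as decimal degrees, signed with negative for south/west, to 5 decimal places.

1. -29.76320, -175.89089
2. -22.08461, -51.21114
3. -74.69432, 55.52809
4. -22.95742, 15.52039
5. -50.82756, -21.08107
6. -81.25318, 10.66688

Point 1:
  φ: 45.792′ = 0.763200°; total 29.763200
  S ⇒ negate
  Longitude: 175 + 53.4536/60 = 175.890893
  hemisphere W, so the sign is −
Point 2:
  Latitude: 5′ + 4.6″ = 5.07667′; 22 + 5.07667/60 = 22.084611
  hemisphere S, so the sign is −
  λ: 12′ + 40.1″ = 12.66833′; 51 + 12.66833/60 = 51.211139
  W → negative
Point 3:
  φ: split at 2 digits → 74° and 41.659′; 74 + 41.659/60 = 74.694317
  hemisphere S, so the sign is −
  λ: degrees = first 3 digits = 55, minutes = 31.68511; 55 + 31.68511/60 = 55.528085
  E ⇒ keep positive
Point 4:
  Lat: degrees = first 2 digits = 22, minutes = 57.44512; 22 + 57.44512/60 = 22.957419
  hemisphere S, so the sign is −
  Longitude: degrees = first 3 digits = 15, minutes = 31.2234; 15 + 31.2234/60 = 15.520390
  E ⇒ keep positive
Point 5:
  Lat: split at 2 digits → 50° and 49.6534′; 50 + 49.6534/60 = 50.827557
  hemisphere S, so the sign is −
  Longitude: split at 3 digits → 021° and 4.8639′; 21 + 4.8639/60 = 21.081065
  hemisphere W, so the sign is −
Point 6:
  Lat: split at 2 digits → 81° and 15.191′; 81 + 15.191/60 = 81.253183
  S → negative
  Longitude: degrees = first 3 digits = 10, minutes = 40.013; 10 + 40.013/60 = 10.666883
  E → positive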